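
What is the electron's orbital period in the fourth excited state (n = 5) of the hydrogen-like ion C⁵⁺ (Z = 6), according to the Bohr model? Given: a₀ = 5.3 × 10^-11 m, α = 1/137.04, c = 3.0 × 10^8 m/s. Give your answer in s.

r = n²a₀/Z = 5²·5.3 × 10^-11/6 = 2.2 × 10^-10 m
v = Zαc/n = 6·0.0073·3.0 × 10^8/5 = 2.6 × 10^6 m/s
T = 2πr/v = 5.3 × 10^-16 s

5.3 × 10^-16 s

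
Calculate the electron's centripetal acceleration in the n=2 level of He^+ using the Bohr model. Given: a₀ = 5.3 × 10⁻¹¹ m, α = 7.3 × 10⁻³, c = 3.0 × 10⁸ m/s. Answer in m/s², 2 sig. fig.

r = n²a₀/Z = 1.1 × 10⁻¹⁰ m, v = Zαc/n = 2.2 × 10⁶ m/s
a = v²/r = (2.2 × 10⁶)² / 1.1 × 10⁻¹⁰ = 4.5 × 10²² m/s²

4.5 × 10²² m/s²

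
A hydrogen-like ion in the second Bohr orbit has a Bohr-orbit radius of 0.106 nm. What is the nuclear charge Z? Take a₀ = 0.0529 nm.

r_n = n²a₀/Z ⇒ Z = n²a₀/r = 2² × 0.0529 / 0.106 ≈ 2.00
Z = 2

2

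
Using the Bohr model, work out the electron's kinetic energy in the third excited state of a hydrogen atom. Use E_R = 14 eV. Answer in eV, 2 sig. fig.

For a Coulomb orbit the virial theorem gives K = −E_n.
E_n = −E_R·Z²/n², so K = E_R·Z²/n² = 14 × 1²/4² = 0.88 eV

0.88 eV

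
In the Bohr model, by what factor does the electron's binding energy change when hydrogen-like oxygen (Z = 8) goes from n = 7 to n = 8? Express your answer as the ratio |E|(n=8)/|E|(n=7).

49/64

|E| ∝ Z^2 · n^-2; with Z fixed, |E| ∝ n^-2.
|E|(n=8)/|E|(n=7) = (8/7)^-2 = 49/64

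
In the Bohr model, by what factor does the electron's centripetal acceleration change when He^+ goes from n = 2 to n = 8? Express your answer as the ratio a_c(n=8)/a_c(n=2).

a_c ∝ Z^3 · n^-4; with Z fixed, a_c ∝ n^-4.
a_c(n=8)/a_c(n=2) = (8/2)^-4 = 1/256

1/256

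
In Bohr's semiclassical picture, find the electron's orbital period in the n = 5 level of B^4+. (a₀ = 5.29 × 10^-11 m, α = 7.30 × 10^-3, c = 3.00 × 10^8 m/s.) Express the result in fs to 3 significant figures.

0.759 fs

r = n²a₀/Z = 5²·5.29 × 10^-11/5 = 2.64 × 10^-10 m
v = Zαc/n = 5·0.00730·3.00 × 10^8/5 = 2.19 × 10^6 m/s
T = 2πr/v = 7.59 × 10^-16 s = 0.759 fs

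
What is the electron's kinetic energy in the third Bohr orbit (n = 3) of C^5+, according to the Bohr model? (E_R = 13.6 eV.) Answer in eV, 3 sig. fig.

54.4 eV

For a Coulomb orbit the virial theorem gives K = −E_n.
E_n = −E_R·Z²/n², so K = E_R·Z²/n² = 13.6 × 6²/3² = 54.4 eV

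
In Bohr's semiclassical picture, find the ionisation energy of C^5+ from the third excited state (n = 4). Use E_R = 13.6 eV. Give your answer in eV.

E_n = −E_R·Z²/n² = −13.6 × 6²/4² eV = -30.6 eV
Ionisation energy = −E_n = 30.6 eV

30.6 eV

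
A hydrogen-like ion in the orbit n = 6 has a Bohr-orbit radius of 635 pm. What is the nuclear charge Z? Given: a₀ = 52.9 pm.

r_n = n²a₀/Z ⇒ Z = n²a₀/r = 6² × 52.9 / 635 ≈ 3.00
Z = 3

3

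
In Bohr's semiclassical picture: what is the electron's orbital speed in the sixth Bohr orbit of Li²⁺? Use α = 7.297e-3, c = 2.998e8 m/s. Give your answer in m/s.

1.094e6 m/s

v_n = Zαc/n = 3 × 0.007297 × 2.998e8 / 6
    = 1.094e6 m/s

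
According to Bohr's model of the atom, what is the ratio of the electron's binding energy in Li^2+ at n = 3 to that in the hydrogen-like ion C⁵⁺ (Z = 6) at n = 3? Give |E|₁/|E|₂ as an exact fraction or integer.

1/4

|E| ∝ Z^2 · n^-2
|E|₁/|E|₂ = (3/6)^2 · (3/3)^-2 = 1/4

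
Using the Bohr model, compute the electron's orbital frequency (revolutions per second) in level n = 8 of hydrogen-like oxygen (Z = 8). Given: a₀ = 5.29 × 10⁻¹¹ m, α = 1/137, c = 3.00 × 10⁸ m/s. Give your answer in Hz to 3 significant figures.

r = n²a₀/Z = 4.23 × 10⁻¹⁰ m, v = Zαc/n = 2.19 × 10⁶ m/s
f = v/(2πr) = 8.24 × 10¹⁴ Hz

8.24 × 10¹⁴ Hz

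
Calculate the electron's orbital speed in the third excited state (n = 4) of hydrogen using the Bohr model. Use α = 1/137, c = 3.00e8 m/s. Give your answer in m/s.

v_n = Zαc/n = 1 × 0.00730 × 3.00e8 / 4
    = 5.47e5 m/s

5.47e5 m/s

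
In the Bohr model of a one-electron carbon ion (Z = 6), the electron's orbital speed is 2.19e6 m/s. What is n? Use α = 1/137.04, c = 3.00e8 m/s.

v_n = Zαc/n ⇒ n = Zαc/v = 6 × 0.00730 × 3.00e8 / 2.19e6 ≈ 6.00
n = 6

6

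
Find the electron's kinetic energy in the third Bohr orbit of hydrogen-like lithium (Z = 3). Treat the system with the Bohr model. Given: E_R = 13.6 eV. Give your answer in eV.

For a Coulomb orbit the virial theorem gives K = −E_n.
E_n = −E_R·Z²/n², so K = E_R·Z²/n² = 13.6 × 3²/3² = 13.6 eV

13.6 eV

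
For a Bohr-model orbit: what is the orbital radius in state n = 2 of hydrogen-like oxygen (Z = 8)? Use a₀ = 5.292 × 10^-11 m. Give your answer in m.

r_n = n²a₀/Z = 2² × 5.292 × 10^-11 / 8
    = 4 × 5.292 × 10^-11 / 8 = 2.646 × 10^-11 m

2.646 × 10^-11 m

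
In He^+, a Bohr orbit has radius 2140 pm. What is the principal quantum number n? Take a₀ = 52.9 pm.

9

r_n = n²a₀/Z ⇒ n² = rZ/a₀ = 2140 × 2 / 52.9 ≈ 80.91
n = 9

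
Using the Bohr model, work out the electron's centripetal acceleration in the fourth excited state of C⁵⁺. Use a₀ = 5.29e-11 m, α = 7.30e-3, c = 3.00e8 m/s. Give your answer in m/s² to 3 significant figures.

3.13e22 m/s²

r = n²a₀/Z = 2.20e-10 m, v = Zαc/n = 2.63e6 m/s
a = v²/r = (2.63e6)² / 2.20e-10 = 3.13e22 m/s²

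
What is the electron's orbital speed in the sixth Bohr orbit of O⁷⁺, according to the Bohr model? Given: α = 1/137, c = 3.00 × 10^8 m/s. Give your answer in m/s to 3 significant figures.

v_n = Zαc/n = 8 × 0.00730 × 3.00 × 10^8 / 6
    = 2.92 × 10^6 m/s

2.92 × 10^6 m/s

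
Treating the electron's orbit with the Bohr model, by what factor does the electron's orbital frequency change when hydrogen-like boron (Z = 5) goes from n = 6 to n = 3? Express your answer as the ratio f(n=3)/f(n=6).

f ∝ Z^2 · n^-3; with Z fixed, f ∝ n^-3.
f(n=3)/f(n=6) = (3/6)^-3 = 8

8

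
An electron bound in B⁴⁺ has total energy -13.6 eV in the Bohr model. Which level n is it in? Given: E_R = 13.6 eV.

E_n = −E_R Z²/n² ⇒ n² = E_R Z²/(−E_n) = 13.6 × 5² / 13.6 ≈ 25.00
n = 5

5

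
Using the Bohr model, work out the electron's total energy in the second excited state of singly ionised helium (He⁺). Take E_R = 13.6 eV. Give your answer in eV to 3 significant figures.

E_n = −E_R·Z²/n² = −13.6 × 2²/3² = -6.04 eV

-6.04 eV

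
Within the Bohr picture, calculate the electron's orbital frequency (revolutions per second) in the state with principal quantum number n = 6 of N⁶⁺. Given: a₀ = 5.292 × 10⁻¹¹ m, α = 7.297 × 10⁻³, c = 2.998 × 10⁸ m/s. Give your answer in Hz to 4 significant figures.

1.493 × 10¹⁵ Hz

r = n²a₀/Z = 2.722 × 10⁻¹⁰ m, v = Zαc/n = 2.552 × 10⁶ m/s
f = v/(2πr) = 1.493 × 10¹⁵ Hz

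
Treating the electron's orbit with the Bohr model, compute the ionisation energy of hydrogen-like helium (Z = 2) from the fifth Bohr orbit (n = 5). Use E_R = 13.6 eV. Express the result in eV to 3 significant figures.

2.18 eV

E_n = −E_R·Z²/n² = −13.6 × 2²/5² eV = -2.18 eV
Ionisation energy = −E_n = 2.18 eV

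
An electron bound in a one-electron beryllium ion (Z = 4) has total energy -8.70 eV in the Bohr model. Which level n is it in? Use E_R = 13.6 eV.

5

E_n = −E_R Z²/n² ⇒ n² = E_R Z²/(−E_n) = 13.6 × 4² / 8.70 ≈ 25.01
n = 5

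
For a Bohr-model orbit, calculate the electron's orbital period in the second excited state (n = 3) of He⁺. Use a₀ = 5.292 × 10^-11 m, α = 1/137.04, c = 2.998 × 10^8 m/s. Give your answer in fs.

r = n²a₀/Z = 3²·5.292 × 10^-11/2 = 2.381 × 10^-10 m
v = Zαc/n = 2·0.007297·2.998 × 10^8/3 = 1.458 × 10^6 m/s
T = 2πr/v = 1.026 × 10^-15 s = 1.026 fs

1.026 fs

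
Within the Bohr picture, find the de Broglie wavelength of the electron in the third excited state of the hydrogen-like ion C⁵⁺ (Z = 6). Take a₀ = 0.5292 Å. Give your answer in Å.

The Bohr quantisation condition is nλ = 2πr_n.
r_n = n²a₀/Z = 1.411 Å
λ = 2πr_n/n = 2π·1.411/4 = 2.217 Å

2.217 Å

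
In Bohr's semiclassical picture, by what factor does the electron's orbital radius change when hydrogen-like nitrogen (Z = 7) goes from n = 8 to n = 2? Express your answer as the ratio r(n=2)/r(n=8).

r ∝ Z^-1 · n^2; with Z fixed, r ∝ n^2.
r(n=2)/r(n=8) = (2/8)^2 = 1/16

1/16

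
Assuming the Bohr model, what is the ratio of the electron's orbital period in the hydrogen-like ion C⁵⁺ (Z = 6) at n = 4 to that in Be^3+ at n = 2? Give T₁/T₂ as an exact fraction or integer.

32/9

T ∝ Z^-2 · n^3
T₁/T₂ = (6/4)^-2 · (4/2)^3 = 32/9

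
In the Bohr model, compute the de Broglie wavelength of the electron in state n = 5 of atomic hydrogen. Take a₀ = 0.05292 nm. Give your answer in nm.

1.663 nm

The Bohr quantisation condition is nλ = 2πr_n.
r_n = n²a₀/Z = 1.323 nm
λ = 2πr_n/n = 2π·1.323/5 = 1.663 nm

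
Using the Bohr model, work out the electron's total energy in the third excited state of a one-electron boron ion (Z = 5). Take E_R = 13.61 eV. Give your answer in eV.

-21.27 eV

E_n = −E_R·Z²/n² = −13.61 × 5²/4² = -21.27 eV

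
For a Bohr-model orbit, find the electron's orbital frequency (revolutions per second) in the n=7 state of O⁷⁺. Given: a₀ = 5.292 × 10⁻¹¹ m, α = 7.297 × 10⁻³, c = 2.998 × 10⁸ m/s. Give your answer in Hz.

r = n²a₀/Z = 3.241 × 10⁻¹⁰ m, v = Zαc/n = 2.500 × 10⁶ m/s
f = v/(2πr) = 1.228 × 10¹⁵ Hz

1.228 × 10¹⁵ Hz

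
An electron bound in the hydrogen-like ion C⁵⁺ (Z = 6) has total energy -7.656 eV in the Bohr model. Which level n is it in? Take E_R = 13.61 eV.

8

E_n = −E_R Z²/n² ⇒ n² = E_R Z²/(−E_n) = 13.61 × 6² / 7.656 ≈ 64.00
n = 8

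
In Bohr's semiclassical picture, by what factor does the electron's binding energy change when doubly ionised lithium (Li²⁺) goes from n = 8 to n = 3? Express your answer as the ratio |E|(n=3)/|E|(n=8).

64/9

|E| ∝ Z^2 · n^-2; with Z fixed, |E| ∝ n^-2.
|E|(n=3)/|E|(n=8) = (3/8)^-2 = 64/9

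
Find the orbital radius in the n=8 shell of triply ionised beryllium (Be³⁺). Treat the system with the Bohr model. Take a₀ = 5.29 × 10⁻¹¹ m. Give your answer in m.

r_n = n²a₀/Z = 8² × 5.29 × 10⁻¹¹ / 4
    = 64 × 5.29 × 10⁻¹¹ / 4 = 8.46 × 10⁻¹⁰ m

8.46 × 10⁻¹⁰ m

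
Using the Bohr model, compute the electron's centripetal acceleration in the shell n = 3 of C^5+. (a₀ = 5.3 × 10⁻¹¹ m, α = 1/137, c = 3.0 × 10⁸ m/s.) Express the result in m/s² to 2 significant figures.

2.4 × 10²³ m/s²

r = n²a₀/Z = 8.0 × 10⁻¹¹ m, v = Zαc/n = 4.4 × 10⁶ m/s
a = v²/r = (4.4 × 10⁶)² / 8.0 × 10⁻¹¹ = 2.4 × 10²³ m/s²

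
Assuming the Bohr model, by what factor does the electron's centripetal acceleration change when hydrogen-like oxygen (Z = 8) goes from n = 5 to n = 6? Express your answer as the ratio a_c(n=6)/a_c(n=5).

a_c ∝ Z^3 · n^-4; with Z fixed, a_c ∝ n^-4.
a_c(n=6)/a_c(n=5) = (6/5)^-4 = 625/1296

625/1296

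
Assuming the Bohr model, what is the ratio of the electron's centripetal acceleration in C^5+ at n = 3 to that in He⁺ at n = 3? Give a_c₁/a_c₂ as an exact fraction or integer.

27

a_c ∝ Z^3 · n^-4
a_c₁/a_c₂ = (6/2)^3 · (3/3)^-4 = 27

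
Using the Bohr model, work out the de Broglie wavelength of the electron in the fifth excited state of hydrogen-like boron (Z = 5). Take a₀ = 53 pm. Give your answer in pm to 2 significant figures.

The Bohr quantisation condition is nλ = 2πr_n.
r_n = n²a₀/Z = 380 pm
λ = 2πr_n/n = 2π·380/6 = 400 pm

400 pm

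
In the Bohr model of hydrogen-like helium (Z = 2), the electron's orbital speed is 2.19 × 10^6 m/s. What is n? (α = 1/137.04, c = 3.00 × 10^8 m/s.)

v_n = Zαc/n ⇒ n = Zαc/v = 2 × 0.00730 × 3.00 × 10^8 / 2.19 × 10^6 ≈ 2.00
n = 2

2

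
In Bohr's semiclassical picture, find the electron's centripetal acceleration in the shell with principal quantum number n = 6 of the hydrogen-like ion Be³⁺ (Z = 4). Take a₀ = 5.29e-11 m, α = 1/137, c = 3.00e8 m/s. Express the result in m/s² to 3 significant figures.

r = n²a₀/Z = 4.76e-10 m, v = Zαc/n = 1.46e6 m/s
a = v²/r = (1.46e6)² / 4.76e-10 = 4.48e21 m/s²

4.48e21 m/s²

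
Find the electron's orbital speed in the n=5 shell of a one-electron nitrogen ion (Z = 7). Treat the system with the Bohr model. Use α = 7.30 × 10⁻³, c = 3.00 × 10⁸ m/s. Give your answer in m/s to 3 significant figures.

3.07 × 10⁶ m/s

v_n = Zαc/n = 7 × 0.00730 × 3.00 × 10⁸ / 5
    = 3.07 × 10⁶ m/s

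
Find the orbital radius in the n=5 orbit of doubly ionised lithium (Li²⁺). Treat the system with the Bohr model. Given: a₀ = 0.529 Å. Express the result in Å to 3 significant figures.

r_n = n²a₀/Z = 5² × 0.529 / 3
    = 25 × 0.529 / 3 = 4.41 Å

4.41 Å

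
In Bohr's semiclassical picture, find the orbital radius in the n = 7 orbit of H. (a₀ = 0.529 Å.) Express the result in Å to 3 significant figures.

r_n = n²a₀/Z = 7² × 0.529 / 1
    = 49 × 0.529 / 1 = 25.9 Å

25.9 Å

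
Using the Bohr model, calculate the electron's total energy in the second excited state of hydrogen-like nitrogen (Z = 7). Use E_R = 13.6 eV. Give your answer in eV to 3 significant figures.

E_n = −E_R·Z²/n² = −13.6 × 7²/3² = -74.0 eV

-74.0 eV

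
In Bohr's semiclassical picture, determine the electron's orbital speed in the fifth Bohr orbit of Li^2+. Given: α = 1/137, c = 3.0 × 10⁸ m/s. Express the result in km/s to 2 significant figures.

v_n = Zαc/n = 3 × 0.0073 × 3.0 × 10⁸ / 5
    = 1300 km/s

1300 km/s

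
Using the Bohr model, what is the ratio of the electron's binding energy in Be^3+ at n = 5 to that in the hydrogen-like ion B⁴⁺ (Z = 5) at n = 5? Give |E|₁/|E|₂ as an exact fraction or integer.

|E| ∝ Z^2 · n^-2
|E|₁/|E|₂ = (4/5)^2 · (5/5)^-2 = 16/25

16/25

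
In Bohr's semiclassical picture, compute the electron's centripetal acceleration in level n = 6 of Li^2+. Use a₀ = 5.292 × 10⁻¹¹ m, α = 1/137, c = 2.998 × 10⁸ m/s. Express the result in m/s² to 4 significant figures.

r = n²a₀/Z = 6.350 × 10⁻¹⁰ m, v = Zαc/n = 1.094 × 10⁶ m/s
a = v²/r = (1.094 × 10⁶)² / 6.350 × 10⁻¹⁰ = 1.885 × 10²¹ m/s²

1.885 × 10²¹ m/s²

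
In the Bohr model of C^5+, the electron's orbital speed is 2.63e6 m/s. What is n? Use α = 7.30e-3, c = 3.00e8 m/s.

5

v_n = Zαc/n ⇒ n = Zαc/v = 6 × 0.00730 × 3.00e8 / 2.63e6 ≈ 5.00
n = 5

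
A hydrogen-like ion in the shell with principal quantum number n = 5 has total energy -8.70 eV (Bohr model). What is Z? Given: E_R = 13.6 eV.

4

E_n = −E_R Z²/n² ⇒ Z² = −E_n n²/E_R = 8.70 × 5² / 13.6 ≈ 15.99
Z = 4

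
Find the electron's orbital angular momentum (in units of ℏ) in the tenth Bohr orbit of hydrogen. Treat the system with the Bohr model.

L_n = nℏ, so L/ℏ = n = 10.

10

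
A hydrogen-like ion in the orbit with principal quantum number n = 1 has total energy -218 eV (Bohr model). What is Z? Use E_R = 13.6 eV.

4

E_n = −E_R Z²/n² ⇒ Z² = −E_n n²/E_R = 218 × 1² / 13.6 ≈ 16.03
Z = 4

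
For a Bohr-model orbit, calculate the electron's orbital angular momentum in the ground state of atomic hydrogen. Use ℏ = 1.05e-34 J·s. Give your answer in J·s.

1.05e-34 J·s

L_n = nℏ = 1 × 1.05e-34 = 1.05e-34 J·s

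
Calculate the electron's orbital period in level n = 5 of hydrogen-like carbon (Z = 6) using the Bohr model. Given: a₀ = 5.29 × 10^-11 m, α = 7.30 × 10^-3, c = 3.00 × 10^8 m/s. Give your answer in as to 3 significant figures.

527 as

r = n²a₀/Z = 5²·5.29 × 10^-11/6 = 2.20 × 10^-10 m
v = Zαc/n = 6·0.00730·3.00 × 10^8/5 = 2.63 × 10^6 m/s
T = 2πr/v = 5.27 × 10^-16 s = 527 as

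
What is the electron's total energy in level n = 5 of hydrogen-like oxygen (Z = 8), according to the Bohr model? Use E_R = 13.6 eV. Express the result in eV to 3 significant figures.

E_n = −E_R·Z²/n² = −13.6 × 8²/5² = -34.8 eV

-34.8 eV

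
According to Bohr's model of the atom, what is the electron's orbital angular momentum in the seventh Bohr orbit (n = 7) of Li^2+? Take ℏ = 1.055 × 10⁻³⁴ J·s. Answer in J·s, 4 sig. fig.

L_n = nℏ = 7 × 1.055 × 10⁻³⁴ = 7.385 × 10⁻³⁴ J·s

7.385 × 10⁻³⁴ J·s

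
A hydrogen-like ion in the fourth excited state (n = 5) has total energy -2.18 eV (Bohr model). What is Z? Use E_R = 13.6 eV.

2

E_n = −E_R Z²/n² ⇒ Z² = −E_n n²/E_R = 2.18 × 5² / 13.6 ≈ 4.01
Z = 2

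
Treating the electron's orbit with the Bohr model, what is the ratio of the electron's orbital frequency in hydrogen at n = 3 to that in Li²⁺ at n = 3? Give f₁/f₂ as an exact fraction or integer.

f ∝ Z^2 · n^-3
f₁/f₂ = (1/3)^2 · (3/3)^-3 = 1/9

1/9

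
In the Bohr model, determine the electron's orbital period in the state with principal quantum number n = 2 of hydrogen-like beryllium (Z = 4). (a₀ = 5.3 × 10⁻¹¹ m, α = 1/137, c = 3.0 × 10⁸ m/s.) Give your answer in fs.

r = n²a₀/Z = 2²·5.3 × 10⁻¹¹/4 = 5.3 × 10⁻¹¹ m
v = Zαc/n = 4·0.0073·3.0 × 10⁸/2 = 4.4 × 10⁶ m/s
T = 2πr/v = 7.6 × 10⁻¹⁷ s = 0.076 fs

0.076 fs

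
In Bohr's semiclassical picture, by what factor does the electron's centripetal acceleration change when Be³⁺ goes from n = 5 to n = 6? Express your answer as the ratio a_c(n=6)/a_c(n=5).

a_c ∝ Z^3 · n^-4; with Z fixed, a_c ∝ n^-4.
a_c(n=6)/a_c(n=5) = (6/5)^-4 = 625/1296

625/1296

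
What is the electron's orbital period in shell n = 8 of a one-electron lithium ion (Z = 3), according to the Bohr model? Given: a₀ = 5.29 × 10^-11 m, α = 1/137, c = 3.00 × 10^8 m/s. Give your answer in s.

8.63 × 10^-15 s

r = n²a₀/Z = 8²·5.29 × 10^-11/3 = 1.13 × 10^-9 m
v = Zαc/n = 3·0.00730·3.00 × 10^8/8 = 8.21 × 10^5 m/s
T = 2πr/v = 8.63 × 10^-15 s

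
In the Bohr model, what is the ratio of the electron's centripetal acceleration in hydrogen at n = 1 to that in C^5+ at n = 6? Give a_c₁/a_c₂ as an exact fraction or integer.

a_c ∝ Z^3 · n^-4
a_c₁/a_c₂ = (1/6)^3 · (1/6)^-4 = 6

6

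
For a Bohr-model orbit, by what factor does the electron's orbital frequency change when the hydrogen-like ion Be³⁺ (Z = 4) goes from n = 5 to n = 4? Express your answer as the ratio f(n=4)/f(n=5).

125/64

f ∝ Z^2 · n^-3; with Z fixed, f ∝ n^-3.
f(n=4)/f(n=5) = (4/5)^-3 = 125/64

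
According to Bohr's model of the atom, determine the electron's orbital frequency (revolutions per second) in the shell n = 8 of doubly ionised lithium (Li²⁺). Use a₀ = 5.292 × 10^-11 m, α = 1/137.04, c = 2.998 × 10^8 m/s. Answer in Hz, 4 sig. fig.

1.157 × 10^14 Hz

r = n²a₀/Z = 1.129 × 10^-9 m, v = Zαc/n = 8.204 × 10^5 m/s
f = v/(2πr) = 1.157 × 10^14 Hz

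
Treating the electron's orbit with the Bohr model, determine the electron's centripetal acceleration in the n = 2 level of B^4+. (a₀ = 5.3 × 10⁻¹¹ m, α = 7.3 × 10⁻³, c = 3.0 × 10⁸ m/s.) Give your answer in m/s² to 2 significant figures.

r = n²a₀/Z = 4.2 × 10⁻¹¹ m, v = Zαc/n = 5.5 × 10⁶ m/s
a = v²/r = (5.5 × 10⁶)² / 4.2 × 10⁻¹¹ = 7.1 × 10²³ m/s²

7.1 × 10²³ m/s²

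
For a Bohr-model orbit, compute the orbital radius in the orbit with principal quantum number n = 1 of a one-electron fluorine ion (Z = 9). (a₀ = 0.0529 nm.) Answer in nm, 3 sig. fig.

r_n = n²a₀/Z = 1² × 0.0529 / 9
    = 1 × 0.0529 / 9 = 0.00588 nm

0.00588 nm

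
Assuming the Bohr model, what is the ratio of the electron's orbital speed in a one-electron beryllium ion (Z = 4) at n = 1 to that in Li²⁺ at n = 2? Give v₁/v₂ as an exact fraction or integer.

8/3

v ∝ Z^1 · n^-1
v₁/v₂ = (4/3)^1 · (1/2)^-1 = 8/3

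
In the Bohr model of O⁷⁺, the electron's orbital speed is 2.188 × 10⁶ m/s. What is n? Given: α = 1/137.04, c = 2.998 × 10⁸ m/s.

v_n = Zαc/n ⇒ n = Zαc/v = 8 × 0.007297 × 2.998 × 10⁸ / 2.188 × 10⁶ ≈ 8.00
n = 8

8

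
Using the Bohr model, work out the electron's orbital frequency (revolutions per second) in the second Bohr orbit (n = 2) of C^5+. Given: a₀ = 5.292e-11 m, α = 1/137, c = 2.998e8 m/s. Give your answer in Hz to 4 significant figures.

2.962e16 Hz

r = n²a₀/Z = 3.528e-11 m, v = Zαc/n = 6.565e6 m/s
f = v/(2πr) = 2.962e16 Hz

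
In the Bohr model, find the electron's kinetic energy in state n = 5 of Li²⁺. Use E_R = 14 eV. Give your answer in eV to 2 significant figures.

5.0 eV

For a Coulomb orbit the virial theorem gives K = −E_n.
E_n = −E_R·Z²/n², so K = E_R·Z²/n² = 14 × 3²/5² = 5.0 eV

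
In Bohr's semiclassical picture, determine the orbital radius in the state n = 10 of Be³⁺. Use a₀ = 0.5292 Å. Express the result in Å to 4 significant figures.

13.23 Å

r_n = n²a₀/Z = 10² × 0.5292 / 4
    = 100 × 0.5292 / 4 = 13.23 Å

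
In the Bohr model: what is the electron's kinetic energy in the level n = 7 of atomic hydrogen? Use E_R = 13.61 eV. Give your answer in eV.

0.2778 eV

For a Coulomb orbit the virial theorem gives K = −E_n.
E_n = −E_R·Z²/n², so K = E_R·Z²/n² = 13.61 × 1²/7² = 0.2778 eV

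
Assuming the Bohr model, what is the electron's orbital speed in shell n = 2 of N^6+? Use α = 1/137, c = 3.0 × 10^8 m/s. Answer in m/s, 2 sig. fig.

v_n = Zαc/n = 7 × 0.0073 × 3.0 × 10^8 / 2
    = 7.7 × 10^6 m/s

7.7 × 10^6 m/s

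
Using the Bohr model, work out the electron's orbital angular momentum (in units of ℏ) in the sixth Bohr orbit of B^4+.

L_n = nℏ, so L/ℏ = n = 6.

6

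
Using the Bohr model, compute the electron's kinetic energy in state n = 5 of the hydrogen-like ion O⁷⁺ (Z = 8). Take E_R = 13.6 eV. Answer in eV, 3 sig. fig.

For a Coulomb orbit the virial theorem gives K = −E_n.
E_n = −E_R·Z²/n², so K = E_R·Z²/n² = 13.6 × 8²/5² = 34.8 eV

34.8 eV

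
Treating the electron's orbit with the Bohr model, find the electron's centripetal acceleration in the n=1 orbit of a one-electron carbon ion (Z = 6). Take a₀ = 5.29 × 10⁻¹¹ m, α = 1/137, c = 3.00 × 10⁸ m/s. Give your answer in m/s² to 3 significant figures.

1.96 × 10²⁵ m/s²

r = n²a₀/Z = 8.82 × 10⁻¹² m, v = Zαc/n = 1.31 × 10⁷ m/s
a = v²/r = (1.31 × 10⁷)² / 8.82 × 10⁻¹² = 1.96 × 10²⁵ m/s²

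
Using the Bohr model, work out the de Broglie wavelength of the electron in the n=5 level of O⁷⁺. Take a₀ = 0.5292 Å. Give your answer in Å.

2.078 Å

The Bohr quantisation condition is nλ = 2πr_n.
r_n = n²a₀/Z = 1.654 Å
λ = 2πr_n/n = 2π·1.654/5 = 2.078 Å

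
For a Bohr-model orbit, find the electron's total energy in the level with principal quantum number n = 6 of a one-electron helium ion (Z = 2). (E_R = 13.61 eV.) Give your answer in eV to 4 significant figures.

E_n = −E_R·Z²/n² = −13.61 × 2²/6² = -1.512 eV

-1.512 eV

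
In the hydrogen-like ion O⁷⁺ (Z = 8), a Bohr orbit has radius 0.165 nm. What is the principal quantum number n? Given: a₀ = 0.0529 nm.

5

r_n = n²a₀/Z ⇒ n² = rZ/a₀ = 0.165 × 8 / 0.0529 ≈ 24.95
n = 5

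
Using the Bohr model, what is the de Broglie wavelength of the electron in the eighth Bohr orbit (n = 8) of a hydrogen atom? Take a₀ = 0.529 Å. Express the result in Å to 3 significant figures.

The Bohr quantisation condition is nλ = 2πr_n.
r_n = n²a₀/Z = 33.9 Å
λ = 2πr_n/n = 2π·33.9/8 = 26.6 Å

26.6 Å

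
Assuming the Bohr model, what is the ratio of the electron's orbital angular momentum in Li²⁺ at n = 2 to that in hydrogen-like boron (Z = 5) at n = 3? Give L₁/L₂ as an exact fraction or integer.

2/3

L = nℏ is independent of Z.
L₁/L₂ = n₁/n₂ = 2/3 = 2/3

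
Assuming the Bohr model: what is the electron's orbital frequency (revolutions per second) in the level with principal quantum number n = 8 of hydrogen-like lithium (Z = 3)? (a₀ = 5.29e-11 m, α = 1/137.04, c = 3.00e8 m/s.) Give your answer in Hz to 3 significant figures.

r = n²a₀/Z = 1.13e-9 m, v = Zαc/n = 8.21e5 m/s
f = v/(2πr) = 1.16e14 Hz

1.16e14 Hz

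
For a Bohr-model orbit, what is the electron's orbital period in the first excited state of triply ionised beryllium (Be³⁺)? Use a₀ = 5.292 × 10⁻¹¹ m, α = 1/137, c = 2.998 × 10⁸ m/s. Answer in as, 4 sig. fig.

r = n²a₀/Z = 2²·5.292 × 10⁻¹¹/4 = 5.292 × 10⁻¹¹ m
v = Zαc/n = 4·0.007299·2.998 × 10⁸/2 = 4.377 × 10⁶ m/s
T = 2πr/v = 7.597 × 10⁻¹⁷ s = 75.97 as

75.97 as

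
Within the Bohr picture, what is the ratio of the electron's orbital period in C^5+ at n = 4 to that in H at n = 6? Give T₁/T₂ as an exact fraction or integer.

T ∝ Z^-2 · n^3
T₁/T₂ = (6/1)^-2 · (4/6)^3 = 2/243

2/243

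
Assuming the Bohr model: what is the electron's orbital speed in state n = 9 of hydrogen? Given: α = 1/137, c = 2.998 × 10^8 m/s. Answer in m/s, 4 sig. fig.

2.431 × 10^5 m/s

v_n = Zαc/n = 1 × 0.007299 × 2.998 × 10^8 / 9
    = 2.431 × 10^5 m/s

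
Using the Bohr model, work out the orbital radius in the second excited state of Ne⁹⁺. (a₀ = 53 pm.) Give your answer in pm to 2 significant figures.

r_n = n²a₀/Z = 3² × 53 / 10
    = 9 × 53 / 10 = 48 pm

48 pm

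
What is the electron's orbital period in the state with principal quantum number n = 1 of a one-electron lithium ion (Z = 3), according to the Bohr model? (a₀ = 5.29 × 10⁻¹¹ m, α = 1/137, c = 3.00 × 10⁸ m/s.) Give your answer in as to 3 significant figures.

16.9 as

r = n²a₀/Z = 1²·5.29 × 10⁻¹¹/3 = 1.76 × 10⁻¹¹ m
v = Zαc/n = 3·0.00730·3.00 × 10⁸/1 = 6.57 × 10⁶ m/s
T = 2πr/v = 1.69 × 10⁻¹⁷ s = 16.9 as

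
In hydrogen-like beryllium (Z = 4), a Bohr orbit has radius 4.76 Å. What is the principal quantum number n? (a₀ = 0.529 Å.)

r_n = n²a₀/Z ⇒ n² = rZ/a₀ = 4.76 × 4 / 0.529 ≈ 35.99
n = 6

6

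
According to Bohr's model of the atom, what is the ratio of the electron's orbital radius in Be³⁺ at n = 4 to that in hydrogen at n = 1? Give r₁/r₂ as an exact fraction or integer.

r ∝ Z^-1 · n^2
r₁/r₂ = (4/1)^-1 · (4/1)^2 = 4

4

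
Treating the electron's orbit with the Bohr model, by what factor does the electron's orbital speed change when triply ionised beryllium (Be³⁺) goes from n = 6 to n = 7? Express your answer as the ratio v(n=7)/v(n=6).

v ∝ Z^1 · n^-1; with Z fixed, v ∝ n^-1.
v(n=7)/v(n=6) = (7/6)^-1 = 6/7

6/7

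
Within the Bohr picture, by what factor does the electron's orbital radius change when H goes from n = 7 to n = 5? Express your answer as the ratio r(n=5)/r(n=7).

25/49

r ∝ Z^-1 · n^2; with Z fixed, r ∝ n^2.
r(n=5)/r(n=7) = (5/7)^2 = 25/49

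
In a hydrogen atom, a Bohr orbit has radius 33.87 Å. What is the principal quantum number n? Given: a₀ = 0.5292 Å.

8

r_n = n²a₀/Z ⇒ n² = rZ/a₀ = 33.87 × 1 / 0.5292 ≈ 64.00
n = 8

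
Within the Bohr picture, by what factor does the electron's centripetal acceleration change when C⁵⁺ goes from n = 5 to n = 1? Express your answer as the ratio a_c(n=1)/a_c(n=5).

a_c ∝ Z^3 · n^-4; with Z fixed, a_c ∝ n^-4.
a_c(n=1)/a_c(n=5) = (1/5)^-4 = 625

625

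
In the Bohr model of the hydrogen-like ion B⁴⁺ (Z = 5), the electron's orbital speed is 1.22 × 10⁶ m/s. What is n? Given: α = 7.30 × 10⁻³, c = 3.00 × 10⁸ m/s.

9

v_n = Zαc/n ⇒ n = Zαc/v = 5 × 0.00730 × 3.00 × 10⁸ / 1.22 × 10⁶ ≈ 8.98
n = 9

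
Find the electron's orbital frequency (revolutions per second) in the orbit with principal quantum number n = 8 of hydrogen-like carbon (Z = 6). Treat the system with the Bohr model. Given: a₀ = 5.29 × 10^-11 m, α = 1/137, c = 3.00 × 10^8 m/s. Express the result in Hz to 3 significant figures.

r = n²a₀/Z = 5.64 × 10^-10 m, v = Zαc/n = 1.64 × 10^6 m/s
f = v/(2πr) = 4.63 × 10^14 Hz

4.63 × 10^14 Hz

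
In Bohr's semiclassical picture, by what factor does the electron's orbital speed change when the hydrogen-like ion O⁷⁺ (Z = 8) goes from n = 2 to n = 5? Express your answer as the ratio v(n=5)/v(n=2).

v ∝ Z^1 · n^-1; with Z fixed, v ∝ n^-1.
v(n=5)/v(n=2) = (5/2)^-1 = 2/5

2/5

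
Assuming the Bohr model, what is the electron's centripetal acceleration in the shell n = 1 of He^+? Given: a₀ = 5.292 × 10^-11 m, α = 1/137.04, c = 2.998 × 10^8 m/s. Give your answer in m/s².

r = n²a₀/Z = 2.646 × 10^-11 m, v = Zαc/n = 4.375 × 10^6 m/s
a = v²/r = (4.375 × 10^6)² / 2.646 × 10^-11 = 7.235 × 10^23 m/s²

7.235 × 10^23 m/s²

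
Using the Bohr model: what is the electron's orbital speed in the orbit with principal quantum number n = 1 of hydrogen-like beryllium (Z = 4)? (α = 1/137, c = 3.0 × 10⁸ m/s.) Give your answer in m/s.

v_n = Zαc/n = 4 × 0.0073 × 3.0 × 10⁸ / 1
    = 8.8 × 10⁶ m/s

8.8 × 10⁶ m/s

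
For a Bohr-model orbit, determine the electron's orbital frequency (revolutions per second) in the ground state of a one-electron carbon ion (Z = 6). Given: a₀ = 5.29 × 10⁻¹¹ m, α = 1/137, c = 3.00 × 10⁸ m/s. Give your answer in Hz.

r = n²a₀/Z = 8.82 × 10⁻¹² m, v = Zαc/n = 1.31 × 10⁷ m/s
f = v/(2πr) = 2.37 × 10¹⁷ Hz

2.37 × 10¹⁷ Hz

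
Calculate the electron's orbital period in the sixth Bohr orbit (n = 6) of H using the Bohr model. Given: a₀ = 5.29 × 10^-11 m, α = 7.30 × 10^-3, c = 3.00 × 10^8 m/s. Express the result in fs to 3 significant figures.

r = n²a₀/Z = 6²·5.29 × 10^-11/1 = 1.90 × 10^-9 m
v = Zαc/n = 1·0.00730·3.00 × 10^8/6 = 3.65 × 10^5 m/s
T = 2πr/v = 3.28 × 10^-14 s = 32.8 fs

32.8 fs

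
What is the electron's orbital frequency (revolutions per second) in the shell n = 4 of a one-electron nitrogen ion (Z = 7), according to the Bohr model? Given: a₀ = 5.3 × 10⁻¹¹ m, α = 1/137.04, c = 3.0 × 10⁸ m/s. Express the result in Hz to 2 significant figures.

r = n²a₀/Z = 1.2 × 10⁻¹⁰ m, v = Zαc/n = 3.8 × 10⁶ m/s
f = v/(2πr) = 5.0 × 10¹⁵ Hz

5.0 × 10¹⁵ Hz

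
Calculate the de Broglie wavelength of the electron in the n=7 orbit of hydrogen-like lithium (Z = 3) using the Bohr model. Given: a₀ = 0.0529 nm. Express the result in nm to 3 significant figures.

The Bohr quantisation condition is nλ = 2πr_n.
r_n = n²a₀/Z = 0.864 nm
λ = 2πr_n/n = 2π·0.864/7 = 0.776 nm

0.776 nm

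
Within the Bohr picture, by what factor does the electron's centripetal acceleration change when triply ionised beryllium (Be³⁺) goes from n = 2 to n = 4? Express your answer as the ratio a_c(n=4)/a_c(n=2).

1/16

a_c ∝ Z^3 · n^-4; with Z fixed, a_c ∝ n^-4.
a_c(n=4)/a_c(n=2) = (4/2)^-4 = 1/16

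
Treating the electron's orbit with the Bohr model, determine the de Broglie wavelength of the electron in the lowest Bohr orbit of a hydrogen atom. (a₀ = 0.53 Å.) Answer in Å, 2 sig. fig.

The Bohr quantisation condition is nλ = 2πr_n.
r_n = n²a₀/Z = 0.53 Å
λ = 2πr_n/n = 2π·0.53/1 = 3.3 Å

3.3 Å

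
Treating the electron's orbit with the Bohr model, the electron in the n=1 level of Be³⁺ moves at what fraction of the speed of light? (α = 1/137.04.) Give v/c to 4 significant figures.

v_n = Zαc/n, so v/c = Zα/n = 4 × 0.007297 / 1 = 0.02919

0.02919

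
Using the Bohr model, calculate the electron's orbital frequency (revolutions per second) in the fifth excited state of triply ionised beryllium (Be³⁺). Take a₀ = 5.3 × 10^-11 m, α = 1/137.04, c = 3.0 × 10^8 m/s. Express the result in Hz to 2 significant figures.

4.9 × 10^14 Hz

r = n²a₀/Z = 4.8 × 10^-10 m, v = Zαc/n = 1.5 × 10^6 m/s
f = v/(2πr) = 4.9 × 10^14 Hz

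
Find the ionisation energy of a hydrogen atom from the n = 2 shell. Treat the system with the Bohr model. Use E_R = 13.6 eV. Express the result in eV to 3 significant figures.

3.40 eV

E_n = −E_R·Z²/n² = −13.6 × 1²/2² eV = -3.40 eV
Ionisation energy = −E_n = 3.40 eV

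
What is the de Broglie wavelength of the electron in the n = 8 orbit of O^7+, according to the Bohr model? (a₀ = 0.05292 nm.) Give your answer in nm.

0.3325 nm

The Bohr quantisation condition is nλ = 2πr_n.
r_n = n²a₀/Z = 0.4234 nm
λ = 2πr_n/n = 2π·0.4234/8 = 0.3325 nm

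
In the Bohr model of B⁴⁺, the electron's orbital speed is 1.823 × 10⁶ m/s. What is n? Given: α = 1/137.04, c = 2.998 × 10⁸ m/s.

v_n = Zαc/n ⇒ n = Zαc/v = 5 × 0.007297 × 2.998 × 10⁸ / 1.823 × 10⁶ ≈ 6.00
n = 6

6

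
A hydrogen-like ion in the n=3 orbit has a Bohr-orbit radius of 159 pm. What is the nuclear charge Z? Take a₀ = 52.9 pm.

r_n = n²a₀/Z ⇒ Z = n²a₀/r = 3² × 52.9 / 159 ≈ 2.99
Z = 3

3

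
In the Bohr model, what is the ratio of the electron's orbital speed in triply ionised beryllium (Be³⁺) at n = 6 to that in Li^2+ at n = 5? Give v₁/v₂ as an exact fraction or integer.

v ∝ Z^1 · n^-1
v₁/v₂ = (4/3)^1 · (6/5)^-1 = 10/9

10/9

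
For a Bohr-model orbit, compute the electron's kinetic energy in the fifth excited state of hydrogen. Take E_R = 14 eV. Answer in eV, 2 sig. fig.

0.39 eV

For a Coulomb orbit the virial theorem gives K = −E_n.
E_n = −E_R·Z²/n², so K = E_R·Z²/n² = 14 × 1²/6² = 0.39 eV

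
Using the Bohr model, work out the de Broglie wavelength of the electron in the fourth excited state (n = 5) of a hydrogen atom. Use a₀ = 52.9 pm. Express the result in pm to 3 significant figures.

1660 pm

The Bohr quantisation condition is nλ = 2πr_n.
r_n = n²a₀/Z = 1320 pm
λ = 2πr_n/n = 2π·1320/5 = 1660 pm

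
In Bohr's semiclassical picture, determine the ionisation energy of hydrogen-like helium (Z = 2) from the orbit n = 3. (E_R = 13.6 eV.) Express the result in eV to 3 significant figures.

6.04 eV

E_n = −E_R·Z²/n² = −13.6 × 2²/3² eV = -6.04 eV
Ionisation energy = −E_n = 6.04 eV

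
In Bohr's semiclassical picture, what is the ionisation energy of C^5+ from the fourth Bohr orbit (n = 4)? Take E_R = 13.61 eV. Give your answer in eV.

30.62 eV

E_n = −E_R·Z²/n² = −13.61 × 6²/4² eV = -30.62 eV
Ionisation energy = −E_n = 30.62 eV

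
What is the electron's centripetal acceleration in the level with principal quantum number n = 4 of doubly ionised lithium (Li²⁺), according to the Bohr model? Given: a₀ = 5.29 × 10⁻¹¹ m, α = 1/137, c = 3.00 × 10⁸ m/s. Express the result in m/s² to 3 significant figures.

r = n²a₀/Z = 2.82 × 10⁻¹⁰ m, v = Zαc/n = 1.64 × 10⁶ m/s
a = v²/r = (1.64 × 10⁶)² / 2.82 × 10⁻¹⁰ = 9.56 × 10²¹ m/s²

9.56 × 10²¹ m/s²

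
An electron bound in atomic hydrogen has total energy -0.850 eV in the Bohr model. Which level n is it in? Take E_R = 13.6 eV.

E_n = −E_R Z²/n² ⇒ n² = E_R Z²/(−E_n) = 13.6 × 1² / 0.850 ≈ 16.00
n = 4

4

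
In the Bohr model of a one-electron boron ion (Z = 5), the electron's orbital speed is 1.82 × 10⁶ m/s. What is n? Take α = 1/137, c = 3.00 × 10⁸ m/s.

6

v_n = Zαc/n ⇒ n = Zαc/v = 5 × 0.00730 × 3.00 × 10⁸ / 1.82 × 10⁶ ≈ 6.02
n = 6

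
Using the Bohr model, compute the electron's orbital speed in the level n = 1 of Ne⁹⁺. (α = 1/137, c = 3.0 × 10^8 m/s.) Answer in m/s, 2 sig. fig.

v_n = Zαc/n = 10 × 0.0073 × 3.0 × 10^8 / 1
    = 2.2 × 10^7 m/s

2.2 × 10^7 m/s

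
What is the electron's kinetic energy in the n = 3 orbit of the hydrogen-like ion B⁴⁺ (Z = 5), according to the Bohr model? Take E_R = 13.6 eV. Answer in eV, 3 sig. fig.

For a Coulomb orbit the virial theorem gives K = −E_n.
E_n = −E_R·Z²/n², so K = E_R·Z²/n² = 13.6 × 5²/3² = 37.8 eV

37.8 eV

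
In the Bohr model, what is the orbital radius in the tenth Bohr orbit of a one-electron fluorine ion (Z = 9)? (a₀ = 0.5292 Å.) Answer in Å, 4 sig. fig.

5.880 Å

r_n = n²a₀/Z = 10² × 0.5292 / 9
    = 100 × 0.5292 / 9 = 5.880 Å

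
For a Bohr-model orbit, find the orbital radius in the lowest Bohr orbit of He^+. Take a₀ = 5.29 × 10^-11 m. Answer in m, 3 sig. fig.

2.65 × 10^-11 m

r_n = n²a₀/Z = 1² × 5.29 × 10^-11 / 2
    = 1 × 5.29 × 10^-11 / 2 = 2.65 × 10^-11 m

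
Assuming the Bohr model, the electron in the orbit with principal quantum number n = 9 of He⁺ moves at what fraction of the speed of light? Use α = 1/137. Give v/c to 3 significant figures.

v_n = Zαc/n, so v/c = Zα/n = 2 × 0.00730 / 9 = 0.00162

0.00162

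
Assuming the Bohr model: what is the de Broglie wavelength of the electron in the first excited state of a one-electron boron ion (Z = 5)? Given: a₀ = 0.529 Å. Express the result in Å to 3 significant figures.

The Bohr quantisation condition is nλ = 2πr_n.
r_n = n²a₀/Z = 0.423 Å
λ = 2πr_n/n = 2π·0.423/2 = 1.33 Å

1.33 Å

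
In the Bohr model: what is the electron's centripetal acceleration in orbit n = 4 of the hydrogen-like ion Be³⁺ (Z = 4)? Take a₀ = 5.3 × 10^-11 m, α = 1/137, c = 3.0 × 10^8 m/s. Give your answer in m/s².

r = n²a₀/Z = 2.1 × 10^-10 m, v = Zαc/n = 2.2 × 10^6 m/s
a = v²/r = (2.2 × 10^6)² / 2.1 × 10^-10 = 2.3 × 10^22 m/s²

2.3 × 10^22 m/s²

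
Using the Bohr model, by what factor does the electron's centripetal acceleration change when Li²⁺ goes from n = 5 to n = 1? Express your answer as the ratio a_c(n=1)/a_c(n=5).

a_c ∝ Z^3 · n^-4; with Z fixed, a_c ∝ n^-4.
a_c(n=1)/a_c(n=5) = (1/5)^-4 = 625

625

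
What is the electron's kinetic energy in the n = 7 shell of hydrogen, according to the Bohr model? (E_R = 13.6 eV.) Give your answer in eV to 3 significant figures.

0.278 eV

For a Coulomb orbit the virial theorem gives K = −E_n.
E_n = −E_R·Z²/n², so K = E_R·Z²/n² = 13.6 × 1²/7² = 0.278 eV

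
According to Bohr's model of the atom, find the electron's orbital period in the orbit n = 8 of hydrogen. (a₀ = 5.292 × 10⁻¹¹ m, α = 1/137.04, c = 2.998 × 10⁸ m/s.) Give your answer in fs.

r = n²a₀/Z = 8²·5.292 × 10⁻¹¹/1 = 3.387 × 10⁻⁹ m
v = Zαc/n = 1·0.007297·2.998 × 10⁸/8 = 2.735 × 10⁵ m/s
T = 2πr/v = 7.782 × 10⁻¹⁴ s = 77.82 fs

77.82 fs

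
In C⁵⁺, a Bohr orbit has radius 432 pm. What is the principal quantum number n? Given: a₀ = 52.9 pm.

7

r_n = n²a₀/Z ⇒ n² = rZ/a₀ = 432 × 6 / 52.9 ≈ 49.00
n = 7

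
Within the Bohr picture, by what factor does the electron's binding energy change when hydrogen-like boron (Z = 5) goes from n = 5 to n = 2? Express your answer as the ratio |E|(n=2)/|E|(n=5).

25/4

|E| ∝ Z^2 · n^-2; with Z fixed, |E| ∝ n^-2.
|E|(n=2)/|E|(n=5) = (2/5)^-2 = 25/4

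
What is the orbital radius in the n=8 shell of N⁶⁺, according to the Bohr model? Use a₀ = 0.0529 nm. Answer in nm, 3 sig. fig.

r_n = n²a₀/Z = 8² × 0.0529 / 7
    = 64 × 0.0529 / 7 = 0.484 nm

0.484 nm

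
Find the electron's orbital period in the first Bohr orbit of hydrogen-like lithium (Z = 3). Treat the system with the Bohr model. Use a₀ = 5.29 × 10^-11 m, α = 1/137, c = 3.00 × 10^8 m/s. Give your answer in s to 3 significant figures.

1.69 × 10^-17 s

r = n²a₀/Z = 1²·5.29 × 10^-11/3 = 1.76 × 10^-11 m
v = Zαc/n = 3·0.00730·3.00 × 10^8/1 = 6.57 × 10^6 m/s
T = 2πr/v = 1.69 × 10^-17 s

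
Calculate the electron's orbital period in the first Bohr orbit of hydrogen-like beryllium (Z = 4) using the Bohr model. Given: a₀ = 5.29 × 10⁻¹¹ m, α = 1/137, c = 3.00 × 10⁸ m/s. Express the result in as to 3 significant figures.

9.49 as

r = n²a₀/Z = 1²·5.29 × 10⁻¹¹/4 = 1.32 × 10⁻¹¹ m
v = Zαc/n = 4·0.00730·3.00 × 10⁸/1 = 8.76 × 10⁶ m/s
T = 2πr/v = 9.49 × 10⁻¹⁸ s = 9.49 as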